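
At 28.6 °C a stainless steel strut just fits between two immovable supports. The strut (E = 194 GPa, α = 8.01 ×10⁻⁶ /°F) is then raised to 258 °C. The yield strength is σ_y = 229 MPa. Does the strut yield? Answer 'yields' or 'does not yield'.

yields

α = 8.01×10⁻⁶/°F × 9/5 = 14.4×10⁻⁶/K.
ΔT = 229.4 K. Constrained thermal stress σ = E·α·ΔT = 194.0×10³ MPa × 14.4×10⁻⁶ × 229.4 = 642 MPa (compressive).
Compare to σ_y = 229 MPa: σ ≥ σ_y, so it yields.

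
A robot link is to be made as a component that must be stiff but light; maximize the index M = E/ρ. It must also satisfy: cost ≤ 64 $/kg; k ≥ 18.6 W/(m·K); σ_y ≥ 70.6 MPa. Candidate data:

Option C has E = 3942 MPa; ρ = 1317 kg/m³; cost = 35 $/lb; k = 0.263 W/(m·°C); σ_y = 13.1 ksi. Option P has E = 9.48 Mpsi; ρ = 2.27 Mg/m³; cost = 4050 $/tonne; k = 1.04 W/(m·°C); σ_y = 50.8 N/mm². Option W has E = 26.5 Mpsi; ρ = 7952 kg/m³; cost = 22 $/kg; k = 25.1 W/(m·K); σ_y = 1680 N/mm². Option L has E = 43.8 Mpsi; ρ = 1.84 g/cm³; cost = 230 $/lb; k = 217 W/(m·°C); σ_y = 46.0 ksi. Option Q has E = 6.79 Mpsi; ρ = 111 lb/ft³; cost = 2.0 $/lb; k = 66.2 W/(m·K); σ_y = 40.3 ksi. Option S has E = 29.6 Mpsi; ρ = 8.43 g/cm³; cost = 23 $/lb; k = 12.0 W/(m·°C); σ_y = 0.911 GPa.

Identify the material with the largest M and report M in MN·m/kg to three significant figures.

option Q, M = 26.3 MN·m/kg

Screen on constraints: cost ≤ 64 $/kg; k ≥ 18.6 W/(m·K); σ_y ≥ 70.6 MPa. Survivors: option W, option Q.
Normalizing units and computing the index:
  option W: E = 182.7 GPa, ρ = 7952 kg/m³
  option Q: E = 46.82 GPa, ρ = 1778 kg/m³
  option Q: M = 26.3 MN·m/kg
  option W: M = 23.0 MN·m/kg
Option Q has the largest M.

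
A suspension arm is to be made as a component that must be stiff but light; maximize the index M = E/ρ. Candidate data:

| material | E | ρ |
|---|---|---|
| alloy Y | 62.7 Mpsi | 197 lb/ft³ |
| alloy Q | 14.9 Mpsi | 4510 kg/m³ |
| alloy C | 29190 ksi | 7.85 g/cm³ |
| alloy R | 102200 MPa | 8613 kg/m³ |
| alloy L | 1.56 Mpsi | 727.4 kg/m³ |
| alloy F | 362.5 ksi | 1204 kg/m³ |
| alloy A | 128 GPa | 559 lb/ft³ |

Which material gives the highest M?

After converting to SI:
  alloy Y: E = 432.3 GPa, ρ = 3156 kg/m³
  alloy Q: E = 102.7 GPa, ρ = 4510 kg/m³
  alloy C: E = 201.3 GPa, ρ = 7850 kg/m³
  alloy R: E = 102.2 GPa, ρ = 8613 kg/m³
  alloy L: E = 10.76 GPa, ρ = 727.4 kg/m³
  alloy F: E = 2.499 GPa, ρ = 1204 kg/m³
  alloy A: E = 128.0 GPa, ρ = 8954 kg/m³
  alloy Y: M = 137 MN·m/kg
  alloy C: M = 25.6 MN·m/kg
  alloy Q: M = 22.8 MN·m/kg
  alloy L: M = 14.8 MN·m/kg
  alloy A: M = 14.3 MN·m/kg
  alloy R: M = 11.9 MN·m/kg
  alloy F: M = 2.08 MN·m/kg
The maximum is for alloy Y.

alloy Y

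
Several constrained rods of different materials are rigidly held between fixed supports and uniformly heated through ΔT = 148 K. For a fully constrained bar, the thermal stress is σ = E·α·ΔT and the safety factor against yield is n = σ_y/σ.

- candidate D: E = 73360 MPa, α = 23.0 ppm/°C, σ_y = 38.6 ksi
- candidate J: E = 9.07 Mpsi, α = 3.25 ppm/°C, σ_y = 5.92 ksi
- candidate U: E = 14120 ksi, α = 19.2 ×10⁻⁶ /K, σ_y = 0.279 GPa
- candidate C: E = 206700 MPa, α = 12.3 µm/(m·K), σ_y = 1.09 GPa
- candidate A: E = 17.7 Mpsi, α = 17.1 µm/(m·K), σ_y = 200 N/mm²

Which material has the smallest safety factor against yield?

Per material, after unit conversion:
  candidate D: E = 73.36, α = 23.0, σ_y = 266.1 → σ = 250 MPa, n = 1.07
  candidate J: E = 62.54, α = 3.25, σ_y = 40.82 → σ = 30.1 MPa, n = 1.36
  candidate U: E = 97.35, α = 19.2, σ_y = 279.0 → σ = 277 MPa, n = 1.01
  candidate C: E = 206.7, α = 12.3, σ_y = 1090 → σ = 376 MPa, n = 2.90
  candidate A: E = 122.0, α = 17.1, σ_y = 200.0 → σ = 309 MPa, n = 0.648
Candidate A has the lowest safety factor, n = 0.648.

candidate A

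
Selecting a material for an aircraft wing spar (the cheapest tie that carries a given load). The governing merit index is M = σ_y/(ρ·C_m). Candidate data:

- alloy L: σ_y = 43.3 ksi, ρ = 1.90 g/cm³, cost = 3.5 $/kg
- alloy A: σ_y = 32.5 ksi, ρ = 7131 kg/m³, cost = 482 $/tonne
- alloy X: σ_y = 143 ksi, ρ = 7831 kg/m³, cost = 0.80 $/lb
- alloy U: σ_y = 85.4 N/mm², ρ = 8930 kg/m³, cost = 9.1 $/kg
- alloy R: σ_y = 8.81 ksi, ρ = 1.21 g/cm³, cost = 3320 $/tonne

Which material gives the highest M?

alloy X

Putting every candidate on a common basis:
  alloy L: σ_y = 298.5 MPa, ρ = 1900 kg/m³, cost = 3.500 $/kg
  alloy A: σ_y = 224.1 MPa, ρ = 7131 kg/m³, cost = 0.4820 $/kg
  alloy X: σ_y = 986.0 MPa, ρ = 7831 kg/m³, cost = 1.764 $/kg
  alloy U: σ_y = 85.40 MPa, ρ = 8930 kg/m³, cost = 9.100 $/kg
  alloy R: σ_y = 60.74 MPa, ρ = 1210 kg/m³, cost = 3.320 $/kg
  alloy X: M = 71.4 kN·m per $
  alloy A: M = 65.2 kN·m per $
  alloy L: M = 44.9 kN·m per $
  alloy R: M = 15.1 kN·m per $
  alloy U: M = 1.05 kN·m per $
Alloy X has the largest M.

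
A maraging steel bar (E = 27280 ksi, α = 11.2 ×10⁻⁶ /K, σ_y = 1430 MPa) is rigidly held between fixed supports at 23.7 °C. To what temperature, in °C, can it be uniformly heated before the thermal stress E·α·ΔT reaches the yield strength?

703 °C

E = 27280 ksi = 188.1 GPa.
E·α·ΔT = 1430 MPa ⇒ ΔT = 1430 / (188.1×10³ × 11.2×10⁻⁶) = 678.8 K.
T = 23.7 + 678.8 = 702.5 °C.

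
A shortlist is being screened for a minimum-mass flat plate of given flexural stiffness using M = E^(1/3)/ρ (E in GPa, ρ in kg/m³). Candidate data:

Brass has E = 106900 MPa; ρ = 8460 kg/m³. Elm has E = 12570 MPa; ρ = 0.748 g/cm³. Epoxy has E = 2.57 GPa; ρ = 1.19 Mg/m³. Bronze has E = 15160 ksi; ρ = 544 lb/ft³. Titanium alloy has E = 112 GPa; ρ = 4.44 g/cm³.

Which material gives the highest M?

After converting to SI:
  brass: E = 106.9 GPa, ρ = 8460 kg/m³
  elm: E = 12.57 GPa, ρ = 748.0 kg/m³
  epoxy: E = 2.570 GPa, ρ = 1190 kg/m³
  bronze: E = 104.5 GPa, ρ = 8714 kg/m³
  titanium alloy: E = 112.0 GPa, ρ = 4440 kg/m³
  elm: M = 3.11×10⁻³
  epoxy: M = 1.15×10⁻³
  titanium alloy: M = 1.09×10⁻³
  brass: M = 0.561×10⁻³
  bronze: M = 0.541×10⁻³
Highest index: elm.

elm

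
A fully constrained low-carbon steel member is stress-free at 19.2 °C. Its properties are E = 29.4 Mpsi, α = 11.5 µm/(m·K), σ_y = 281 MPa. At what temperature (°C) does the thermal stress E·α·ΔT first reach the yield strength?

E = 29.4 Mpsi = 202.7 GPa.
E·α·ΔT = 281.0 MPa ⇒ ΔT = 281.0 / (202.7×10³ × 11.5×10⁻⁶) = 120.5 K.
T = 19.2 + 120.5 = 139.7 °C.

140 °C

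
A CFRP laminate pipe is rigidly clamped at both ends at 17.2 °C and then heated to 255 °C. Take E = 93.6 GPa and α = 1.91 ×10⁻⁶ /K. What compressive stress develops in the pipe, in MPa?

ΔT = 237.8 K. Constrained thermal stress σ = E·α·ΔT = 93.60×10³ MPa × 1.91×10⁻⁶ × 237.8 = 42.5 MPa (compressive).

42.5 MPa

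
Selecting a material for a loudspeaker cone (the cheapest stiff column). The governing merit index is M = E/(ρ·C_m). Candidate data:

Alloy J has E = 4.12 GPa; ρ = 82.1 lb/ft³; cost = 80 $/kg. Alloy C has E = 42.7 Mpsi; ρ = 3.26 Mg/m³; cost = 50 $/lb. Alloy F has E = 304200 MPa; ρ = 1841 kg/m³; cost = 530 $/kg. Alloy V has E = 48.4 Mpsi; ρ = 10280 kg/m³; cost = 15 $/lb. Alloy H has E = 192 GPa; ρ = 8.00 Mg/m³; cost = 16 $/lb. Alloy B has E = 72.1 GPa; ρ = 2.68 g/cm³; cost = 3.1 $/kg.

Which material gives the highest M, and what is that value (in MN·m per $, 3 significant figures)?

alloy B, M = 8.68 MN·m per $

After converting to SI:
  alloy J: E = 4.120 GPa, ρ = 1315 kg/m³, cost = 80.00 $/kg
  alloy C: E = 294.4 GPa, ρ = 3260 kg/m³, cost = 110.2 $/kg
  alloy F: E = 304.2 GPa, ρ = 1841 kg/m³, cost = 530.0 $/kg
  alloy V: E = 333.7 GPa, ρ = 10280 kg/m³, cost = 33.07 $/kg
  alloy H: E = 192.0 GPa, ρ = 8000 kg/m³, cost = 35.27 $/kg
  alloy B: E = 72.10 GPa, ρ = 2680 kg/m³, cost = 3.100 $/kg
  alloy B: M = 8.68 MN·m per $
  alloy V: M = 0.982 MN·m per $
  alloy C: M = 0.819 MN·m per $
  alloy H: M = 0.680 MN·m per $
  alloy F: M = 0.312 MN·m per $
  alloy J: M = 0.0392 MN·m per $
Alloy B ranks first.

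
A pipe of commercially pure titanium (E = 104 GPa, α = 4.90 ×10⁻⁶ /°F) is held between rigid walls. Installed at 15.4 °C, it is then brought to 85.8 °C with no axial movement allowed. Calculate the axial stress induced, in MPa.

64.6 MPa

α = 4.90×10⁻⁶/°F × 9/5 = 8.82×10⁻⁶/K.
ΔT = 70.40 K. Constrained thermal stress σ = E·α·ΔT = 104.0×10³ MPa × 8.82×10⁻⁶ × 70.40 = 64.6 MPa (compressive).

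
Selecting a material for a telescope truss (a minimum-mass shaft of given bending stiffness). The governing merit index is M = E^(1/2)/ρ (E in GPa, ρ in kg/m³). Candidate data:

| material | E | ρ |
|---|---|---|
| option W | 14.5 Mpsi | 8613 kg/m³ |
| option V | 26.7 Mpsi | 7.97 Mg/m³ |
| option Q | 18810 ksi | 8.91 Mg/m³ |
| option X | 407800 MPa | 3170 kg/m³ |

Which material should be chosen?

Convert each candidate to consistent units, then evaluate M:
  option W: E = 99.97 GPa, ρ = 8613 kg/m³
  option V: E = 184.1 GPa, ρ = 7970 kg/m³
  option Q: E = 129.7 GPa, ρ = 8910 kg/m³
  option X: E = 407.8 GPa, ρ = 3170 kg/m³
  option X: M = 6.37×10⁻³
  option V: M = 1.70×10⁻³
  option Q: M = 1.28×10⁻³
  option W: M = 1.16×10⁻³
Option X ranks first.

option X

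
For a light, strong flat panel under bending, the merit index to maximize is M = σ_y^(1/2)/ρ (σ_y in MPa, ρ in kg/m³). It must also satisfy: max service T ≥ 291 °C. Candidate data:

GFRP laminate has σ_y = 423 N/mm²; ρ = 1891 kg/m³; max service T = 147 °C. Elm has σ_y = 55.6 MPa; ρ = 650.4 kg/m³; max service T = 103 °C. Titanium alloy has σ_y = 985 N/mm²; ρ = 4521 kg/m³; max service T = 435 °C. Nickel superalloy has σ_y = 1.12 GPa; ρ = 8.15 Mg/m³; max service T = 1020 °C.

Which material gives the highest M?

Screen on constraints: max service T ≥ 291 °C. Survivors: titanium alloy, nickel superalloy.
Convert each candidate to consistent units, then evaluate M:
  titanium alloy: σ_y = 985.0 MPa, ρ = 4521 kg/m³
  nickel superalloy: σ_y = 1120 MPa, ρ = 8150 kg/m³
  titanium alloy: M = 6.94×10⁻³
  nickel superalloy: M = 4.11×10⁻³
Titanium alloy has the largest M.

titanium alloy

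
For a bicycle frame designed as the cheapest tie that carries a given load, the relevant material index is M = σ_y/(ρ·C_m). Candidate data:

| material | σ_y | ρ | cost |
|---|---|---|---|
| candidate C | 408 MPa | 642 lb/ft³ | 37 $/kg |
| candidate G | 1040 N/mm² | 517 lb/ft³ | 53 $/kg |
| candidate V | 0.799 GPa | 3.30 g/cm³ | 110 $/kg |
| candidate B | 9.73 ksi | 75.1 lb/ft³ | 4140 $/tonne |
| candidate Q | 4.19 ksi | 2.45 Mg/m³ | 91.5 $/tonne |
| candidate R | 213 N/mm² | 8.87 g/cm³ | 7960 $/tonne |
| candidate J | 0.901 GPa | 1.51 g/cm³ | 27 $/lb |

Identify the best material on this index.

After converting to SI:
  candidate C: σ_y = 408.0 MPa, ρ = 10280 kg/m³, cost = 37.00 $/kg
  candidate G: σ_y = 1040 MPa, ρ = 8282 kg/m³, cost = 53.00 $/kg
  candidate V: σ_y = 799.0 MPa, ρ = 3300 kg/m³, cost = 110.0 $/kg
  candidate B: σ_y = 67.09 MPa, ρ = 1203 kg/m³, cost = 4.140 $/kg
  candidate Q: σ_y = 28.89 MPa, ρ = 2450 kg/m³, cost = 0.09150 $/kg
  candidate R: σ_y = 213.0 MPa, ρ = 8870 kg/m³, cost = 7.960 $/kg
  candidate J: σ_y = 901.0 MPa, ρ = 1510 kg/m³, cost = 59.52 $/kg
  candidate Q: M = 129 kN·m per $
  candidate B: M = 13.5 kN·m per $
  candidate J: M = 10.0 kN·m per $
  candidate R: M = 3.02 kN·m per $
  candidate G: M = 2.37 kN·m per $
  candidate V: M = 2.20 kN·m per $
  candidate C: M = 1.07 kN·m per $
Highest index: candidate Q.

candidate Q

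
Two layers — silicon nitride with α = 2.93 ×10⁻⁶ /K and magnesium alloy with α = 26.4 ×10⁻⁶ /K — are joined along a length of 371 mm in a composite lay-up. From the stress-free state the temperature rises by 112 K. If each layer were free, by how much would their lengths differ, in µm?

Δα = |2.93 − 26.4|×10⁻⁶/K = 23.5×10⁻⁶/K.
ΔL_mismatch = Δα·L·ΔT = 23.5×10⁻⁶ × 371.0 mm × 112.0 K = 975 µm.

975 µm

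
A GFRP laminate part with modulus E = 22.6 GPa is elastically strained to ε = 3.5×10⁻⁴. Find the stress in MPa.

7.91 MPa

σ = E·ε = 22600 MPa × 3.5×10⁻⁴ = 7.91 MPa.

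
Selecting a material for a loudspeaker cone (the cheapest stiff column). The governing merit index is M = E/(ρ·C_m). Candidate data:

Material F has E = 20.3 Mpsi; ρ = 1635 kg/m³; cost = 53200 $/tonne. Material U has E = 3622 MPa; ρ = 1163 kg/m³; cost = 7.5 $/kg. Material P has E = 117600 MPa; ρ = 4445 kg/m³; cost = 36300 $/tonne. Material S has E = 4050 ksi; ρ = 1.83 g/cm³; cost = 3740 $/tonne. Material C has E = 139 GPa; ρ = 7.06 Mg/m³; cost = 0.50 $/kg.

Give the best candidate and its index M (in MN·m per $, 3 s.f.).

Normalizing units and computing the index:
  material F: E = 140.0 GPa, ρ = 1635 kg/m³, cost = 53.20 $/kg
  material U: E = 3.622 GPa, ρ = 1163 kg/m³, cost = 7.500 $/kg
  material P: E = 117.6 GPa, ρ = 4445 kg/m³, cost = 36.30 $/kg
  material S: E = 27.92 GPa, ρ = 1830 kg/m³, cost = 3.740 $/kg
  material C: E = 139.0 GPa, ρ = 7060 kg/m³, cost = 0.5000 $/kg
  material C: M = 39.4 MN·m per $
  material S: M = 4.08 MN·m per $
  material F: M = 1.61 MN·m per $
  material P: M = 0.729 MN·m per $
  material U: M = 0.415 MN·m per $
Highest index: material C.

material C, M = 39.4 MN·m per $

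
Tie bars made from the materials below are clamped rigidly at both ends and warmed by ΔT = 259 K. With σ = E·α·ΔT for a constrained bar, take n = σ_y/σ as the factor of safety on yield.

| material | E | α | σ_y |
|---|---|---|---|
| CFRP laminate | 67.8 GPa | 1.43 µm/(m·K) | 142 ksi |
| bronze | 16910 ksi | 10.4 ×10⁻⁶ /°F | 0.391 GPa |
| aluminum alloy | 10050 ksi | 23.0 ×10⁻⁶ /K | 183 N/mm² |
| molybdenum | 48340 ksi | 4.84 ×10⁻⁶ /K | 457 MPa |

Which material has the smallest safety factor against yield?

aluminum alloy

Per material, after unit conversion:
  CFRP laminate: E = 67.80, α = 1.43, σ_y = 979.1 → σ = 25.1 MPa, n = 39.0
  bronze: E = 116.6, α = 18.7, σ_y = 391.0 → σ = 565 MPa, n = 0.692
  aluminum alloy: E = 69.29, α = 23.0, σ_y = 183.0 → σ = 413 MPa, n = 0.443
  molybdenum: E = 333.3, α = 4.84, σ_y = 457.0 → σ = 418 MPa, n = 1.09
Smallest n: aluminum alloy with n = 0.443.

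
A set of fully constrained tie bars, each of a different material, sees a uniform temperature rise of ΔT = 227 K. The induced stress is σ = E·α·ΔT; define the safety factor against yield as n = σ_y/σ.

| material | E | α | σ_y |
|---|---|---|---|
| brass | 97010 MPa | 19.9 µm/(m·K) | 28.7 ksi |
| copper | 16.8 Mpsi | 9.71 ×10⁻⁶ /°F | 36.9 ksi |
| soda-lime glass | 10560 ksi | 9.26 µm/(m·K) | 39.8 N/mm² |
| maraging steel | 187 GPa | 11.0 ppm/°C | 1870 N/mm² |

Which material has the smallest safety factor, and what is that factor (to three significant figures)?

Converting E to GPa, α to ×10⁻⁶/K, σ_y to MPa, then σ and n for each:
  brass: E = 97.01, α = 19.9, σ_y = 197.9 → σ = 438 MPa, n = 0.452
  copper: E = 115.8, α = 17.5, σ_y = 254.4 → σ = 460 MPa, n = 0.554
  soda-lime glass: E = 72.81, α = 9.26, σ_y = 39.80 → σ = 153 MPa, n = 0.260
  maraging steel: E = 187.0, α = 11.0, σ_y = 1870 → σ = 467 MPa, n = 4.00
Smallest n: soda-lime glass with n = 0.260.

soda-lime glass, n = 0.260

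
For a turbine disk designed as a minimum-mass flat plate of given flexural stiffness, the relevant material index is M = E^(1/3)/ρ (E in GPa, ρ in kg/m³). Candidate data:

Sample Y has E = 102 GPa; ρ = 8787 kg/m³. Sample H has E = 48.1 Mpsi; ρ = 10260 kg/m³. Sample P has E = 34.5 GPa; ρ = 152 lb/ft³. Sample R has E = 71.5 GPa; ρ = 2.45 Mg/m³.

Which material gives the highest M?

sample R

After converting to SI:
  sample Y: E = 102.0 GPa, ρ = 8787 kg/m³
  sample H: E = 331.6 GPa, ρ = 10260 kg/m³
  sample P: E = 34.50 GPa, ρ = 2435 kg/m³
  sample R: E = 71.50 GPa, ρ = 2450 kg/m³
  sample R: M = 1.69×10⁻³
  sample P: M = 1.34×10⁻³
  sample H: M = 0.675×10⁻³
  sample Y: M = 0.532×10⁻³
Sample R has the largest M.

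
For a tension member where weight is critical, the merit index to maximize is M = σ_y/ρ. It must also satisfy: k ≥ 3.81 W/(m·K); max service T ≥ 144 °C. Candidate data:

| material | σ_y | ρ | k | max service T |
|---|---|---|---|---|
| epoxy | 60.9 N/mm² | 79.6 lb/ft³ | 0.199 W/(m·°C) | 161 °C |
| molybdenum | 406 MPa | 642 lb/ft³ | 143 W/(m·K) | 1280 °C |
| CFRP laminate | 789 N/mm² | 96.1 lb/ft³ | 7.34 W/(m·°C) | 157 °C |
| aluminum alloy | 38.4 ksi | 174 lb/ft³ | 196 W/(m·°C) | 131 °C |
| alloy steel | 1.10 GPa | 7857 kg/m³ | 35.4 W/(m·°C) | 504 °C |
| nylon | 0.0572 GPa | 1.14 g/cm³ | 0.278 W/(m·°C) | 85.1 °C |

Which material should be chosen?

Screen on constraints: k ≥ 3.81 W/(m·K); max service T ≥ 144 °C. Survivors: molybdenum, CFRP laminate, alloy steel.
Putting every candidate on a common basis:
  molybdenum: σ_y = 406.0 MPa, ρ = 10280 kg/m³
  CFRP laminate: σ_y = 789.0 MPa, ρ = 1539 kg/m³
  alloy steel: σ_y = 1100 MPa, ρ = 7857 kg/m³
  CFRP laminate: M = 513 kN·m/kg
  alloy steel: M = 140 kN·m/kg
  molybdenum: M = 39.5 kN·m/kg
Highest index: CFRP laminate.

CFRP laminate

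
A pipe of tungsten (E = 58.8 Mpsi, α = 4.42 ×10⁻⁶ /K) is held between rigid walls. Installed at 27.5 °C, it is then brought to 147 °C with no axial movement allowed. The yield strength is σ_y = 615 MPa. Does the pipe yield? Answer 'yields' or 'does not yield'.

does not yield

E = 58.8 Mpsi = 405.4 GPa.
ΔT = 119.5 K. Constrained thermal stress σ = E·α·ΔT = 405.4×10³ MPa × 4.42×10⁻⁶ × 119.5 = 214 MPa (compressive).
Compare to σ_y = 615 MPa: σ < σ_y, so it does not yield.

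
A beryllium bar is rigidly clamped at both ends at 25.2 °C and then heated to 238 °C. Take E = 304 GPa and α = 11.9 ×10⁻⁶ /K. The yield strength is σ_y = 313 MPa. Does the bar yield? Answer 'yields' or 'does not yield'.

ΔT = 212.8 K. Constrained thermal stress σ = E·α·ΔT = 304.0×10³ MPa × 11.9×10⁻⁶ × 212.8 = 770 MPa (compressive).
Compare to σ_y = 313 MPa: σ ≥ σ_y, so it yields.

yields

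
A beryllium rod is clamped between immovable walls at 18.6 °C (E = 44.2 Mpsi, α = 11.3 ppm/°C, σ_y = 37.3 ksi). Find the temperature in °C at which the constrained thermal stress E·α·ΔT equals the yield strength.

E = 44.2 Mpsi = 304.7 GPa.
σ_y = 37.3 ksi = 257.2 MPa.
E·α·ΔT = 257.2 MPa ⇒ ΔT = 257.2 / (304.7×10³ × 11.3×10⁻⁶) = 74.68 K.
T = 18.6 + 74.68 = 93.28 °C.

93.3 °C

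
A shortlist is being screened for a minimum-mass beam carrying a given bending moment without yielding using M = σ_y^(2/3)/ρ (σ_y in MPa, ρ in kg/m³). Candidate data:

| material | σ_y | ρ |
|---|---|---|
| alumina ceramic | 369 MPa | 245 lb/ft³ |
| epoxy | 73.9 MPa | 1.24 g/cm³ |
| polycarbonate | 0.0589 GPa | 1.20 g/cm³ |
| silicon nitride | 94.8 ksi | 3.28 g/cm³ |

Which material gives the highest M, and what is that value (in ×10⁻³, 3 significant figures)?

silicon nitride, M = 23.0×10⁻³

In SI units:
  alumina ceramic: σ_y = 369.0 MPa, ρ = 3925 kg/m³
  epoxy: σ_y = 73.90 MPa, ρ = 1240 kg/m³
  polycarbonate: σ_y = 58.90 MPa, ρ = 1200 kg/m³
  silicon nitride: σ_y = 653.6 MPa, ρ = 3280 kg/m³
  silicon nitride: M = 23.0×10⁻³
  epoxy: M = 14.2×10⁻³
  alumina ceramic: M = 13.1×10⁻³
  polycarbonate: M = 12.6×10⁻³
The maximum is for silicon nitride.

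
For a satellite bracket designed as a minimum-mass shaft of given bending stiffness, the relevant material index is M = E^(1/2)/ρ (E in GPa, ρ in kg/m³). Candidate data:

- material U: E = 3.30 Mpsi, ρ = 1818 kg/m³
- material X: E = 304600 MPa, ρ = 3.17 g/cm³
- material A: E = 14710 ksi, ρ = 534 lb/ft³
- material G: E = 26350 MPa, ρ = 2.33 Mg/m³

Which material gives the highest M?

material X

After converting to SI:
  material U: E = 22.75 GPa, ρ = 1818 kg/m³
  material X: E = 304.6 GPa, ρ = 3170 kg/m³
  material A: E = 101.4 GPa, ρ = 8554 kg/m³
  material G: E = 26.35 GPa, ρ = 2330 kg/m³
  material X: M = 5.51×10⁻³
  material U: M = 2.62×10⁻³
  material G: M = 2.20×10⁻³
  material A: M = 1.18×10⁻³
Material X has the largest M.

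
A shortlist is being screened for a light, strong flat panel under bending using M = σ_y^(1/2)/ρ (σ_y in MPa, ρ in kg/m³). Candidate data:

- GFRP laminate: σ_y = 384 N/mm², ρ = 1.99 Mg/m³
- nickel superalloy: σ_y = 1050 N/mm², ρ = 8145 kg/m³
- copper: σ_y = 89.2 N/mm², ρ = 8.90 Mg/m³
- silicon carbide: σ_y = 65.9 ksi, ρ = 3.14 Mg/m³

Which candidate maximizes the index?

GFRP laminate

After converting to SI:
  GFRP laminate: σ_y = 384.0 MPa, ρ = 1990 kg/m³
  nickel superalloy: σ_y = 1050 MPa, ρ = 8145 kg/m³
  copper: σ_y = 89.20 MPa, ρ = 8900 kg/m³
  silicon carbide: σ_y = 454.4 MPa, ρ = 3140 kg/m³
  GFRP laminate: M = 9.85×10⁻³
  silicon carbide: M = 6.79×10⁻³
  nickel superalloy: M = 3.98×10⁻³
  copper: M = 1.06×10⁻³
Highest index: GFRP laminate.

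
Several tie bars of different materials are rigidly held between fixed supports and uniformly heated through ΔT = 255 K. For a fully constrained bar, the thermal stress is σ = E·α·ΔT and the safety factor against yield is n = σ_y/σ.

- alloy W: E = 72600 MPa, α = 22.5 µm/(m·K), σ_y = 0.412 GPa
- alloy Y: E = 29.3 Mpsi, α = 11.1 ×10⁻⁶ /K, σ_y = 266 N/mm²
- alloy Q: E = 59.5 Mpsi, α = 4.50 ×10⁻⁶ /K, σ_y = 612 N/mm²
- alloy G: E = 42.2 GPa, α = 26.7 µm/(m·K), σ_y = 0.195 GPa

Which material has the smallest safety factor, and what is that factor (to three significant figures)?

With everything in SI (GPa, ×10⁻⁶/K, MPa):
  alloy W: E = 72.60, α = 22.5, σ_y = 412.0 → σ = 417 MPa, n = 0.989
  alloy Y: E = 202.0, α = 11.1, σ_y = 266.0 → σ = 572 MPa, n = 0.465
  alloy Q: E = 410.2, α = 4.50, σ_y = 612.0 → σ = 471 MPa, n = 1.30
  alloy G: E = 42.20, α = 26.7, σ_y = 195.0 → σ = 287 MPa, n = 0.679
Smallest n: alloy Y with n = 0.465.

alloy Y, n = 0.465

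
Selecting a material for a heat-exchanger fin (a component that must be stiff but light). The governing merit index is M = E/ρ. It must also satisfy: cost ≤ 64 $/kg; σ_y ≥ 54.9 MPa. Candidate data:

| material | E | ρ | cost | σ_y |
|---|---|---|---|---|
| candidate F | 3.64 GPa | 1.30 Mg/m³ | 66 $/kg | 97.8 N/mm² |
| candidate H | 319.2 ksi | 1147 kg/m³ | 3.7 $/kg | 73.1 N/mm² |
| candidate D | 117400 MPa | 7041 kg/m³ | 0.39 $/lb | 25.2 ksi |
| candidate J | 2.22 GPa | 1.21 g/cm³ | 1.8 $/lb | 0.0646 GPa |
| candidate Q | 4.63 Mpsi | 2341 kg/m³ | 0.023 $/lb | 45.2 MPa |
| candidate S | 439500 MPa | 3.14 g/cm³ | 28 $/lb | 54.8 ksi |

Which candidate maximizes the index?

candidate S

Screen on constraints: cost ≤ 64 $/kg; σ_y ≥ 54.9 MPa. Survivors: candidate H, candidate D, candidate J, candidate S.
Putting every candidate on a common basis:
  candidate H: E = 2.201 GPa, ρ = 1147 kg/m³
  candidate D: E = 117.4 GPa, ρ = 7041 kg/m³
  candidate J: E = 2.220 GPa, ρ = 1210 kg/m³
  candidate S: E = 439.5 GPa, ρ = 3140 kg/m³
  candidate S: M = 140 MN·m/kg
  candidate D: M = 16.7 MN·m/kg
  candidate H: M = 1.92 MN·m/kg
  candidate J: M = 1.83 MN·m/kg
Highest index: candidate S.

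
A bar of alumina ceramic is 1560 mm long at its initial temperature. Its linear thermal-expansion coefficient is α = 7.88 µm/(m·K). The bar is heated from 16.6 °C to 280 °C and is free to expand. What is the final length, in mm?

1563.2 mm

ΔT = 280 − 16.6 = 263.4 K.
ΔL = α·L₀·ΔT = 7.88×10⁻⁶ × 1560 mm × 263.4 K = 3.24 mm.
L = L₀ + ΔL = 1560 + 3.24 = 1563.2 mm.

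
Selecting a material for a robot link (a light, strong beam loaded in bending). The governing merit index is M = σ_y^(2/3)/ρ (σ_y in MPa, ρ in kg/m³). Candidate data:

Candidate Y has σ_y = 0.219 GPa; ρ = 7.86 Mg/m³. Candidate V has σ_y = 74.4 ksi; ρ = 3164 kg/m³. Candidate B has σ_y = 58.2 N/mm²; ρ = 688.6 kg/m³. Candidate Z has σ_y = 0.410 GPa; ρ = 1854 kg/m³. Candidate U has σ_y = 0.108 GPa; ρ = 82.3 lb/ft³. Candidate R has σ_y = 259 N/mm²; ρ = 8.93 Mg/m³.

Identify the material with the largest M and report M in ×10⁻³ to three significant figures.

In SI units:
  candidate Y: σ_y = 219.0 MPa, ρ = 7860 kg/m³
  candidate V: σ_y = 513.0 MPa, ρ = 3164 kg/m³
  candidate B: σ_y = 58.20 MPa, ρ = 688.6 kg/m³
  candidate Z: σ_y = 410.0 MPa, ρ = 1854 kg/m³
  candidate U: σ_y = 108.0 MPa, ρ = 1318 kg/m³
  candidate R: σ_y = 259.0 MPa, ρ = 8930 kg/m³
  candidate Z: M = 29.8×10⁻³
  candidate B: M = 21.8×10⁻³
  candidate V: M = 20.3×10⁻³
  candidate U: M = 17.2×10⁻³
  candidate Y: M = 4.62×10⁻³
  candidate R: M = 4.55×10⁻³
The maximum is for candidate Z.

candidate Z, M = 29.8×10⁻³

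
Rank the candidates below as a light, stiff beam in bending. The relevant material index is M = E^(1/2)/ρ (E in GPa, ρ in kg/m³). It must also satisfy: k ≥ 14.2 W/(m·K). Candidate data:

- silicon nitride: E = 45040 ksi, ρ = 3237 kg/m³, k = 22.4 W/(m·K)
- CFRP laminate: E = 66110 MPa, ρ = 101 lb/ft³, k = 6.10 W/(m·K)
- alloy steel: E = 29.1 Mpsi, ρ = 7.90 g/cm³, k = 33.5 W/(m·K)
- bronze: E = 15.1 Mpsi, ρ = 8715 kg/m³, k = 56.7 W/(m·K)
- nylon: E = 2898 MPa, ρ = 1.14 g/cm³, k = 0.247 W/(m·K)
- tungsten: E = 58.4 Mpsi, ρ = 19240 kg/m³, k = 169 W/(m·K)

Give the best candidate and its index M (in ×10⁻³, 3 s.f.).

silicon nitride, M = 5.44×10⁻³

Screen on constraints: k ≥ 14.2 W/(m·K). Survivors: silicon nitride, alloy steel, bronze, tungsten.
After converting to SI:
  silicon nitride: E = 310.5 GPa, ρ = 3237 kg/m³
  alloy steel: E = 200.6 GPa, ρ = 7900 kg/m³
  bronze: E = 104.1 GPa, ρ = 8715 kg/m³
  tungsten: E = 402.7 GPa, ρ = 19240 kg/m³
  silicon nitride: M = 5.44×10⁻³
  alloy steel: M = 1.79×10⁻³
  bronze: M = 1.17×10⁻³
  tungsten: M = 1.04×10⁻³
Silicon nitride has the largest M.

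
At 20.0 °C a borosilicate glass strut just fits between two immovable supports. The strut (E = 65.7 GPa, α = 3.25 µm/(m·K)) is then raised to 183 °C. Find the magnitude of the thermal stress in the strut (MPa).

ΔT = 163.0 K. Constrained thermal stress σ = E·α·ΔT = 65.70×10³ MPa × 3.25×10⁻⁶ × 163.0 = 34.8 MPa (compressive).

34.8 MPa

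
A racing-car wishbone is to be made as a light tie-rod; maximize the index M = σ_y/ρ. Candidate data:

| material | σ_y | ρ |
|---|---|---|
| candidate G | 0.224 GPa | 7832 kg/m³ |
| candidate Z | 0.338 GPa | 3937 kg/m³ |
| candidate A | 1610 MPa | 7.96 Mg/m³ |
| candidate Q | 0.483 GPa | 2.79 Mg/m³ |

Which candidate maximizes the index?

Normalizing units and computing the index:
  candidate G: σ_y = 224.0 MPa, ρ = 7832 kg/m³
  candidate Z: σ_y = 338.0 MPa, ρ = 3937 kg/m³
  candidate A: σ_y = 1610 MPa, ρ = 7960 kg/m³
  candidate Q: σ_y = 483.0 MPa, ρ = 2790 kg/m³
  candidate A: M = 202 kN·m/kg
  candidate Q: M = 173 kN·m/kg
  candidate Z: M = 85.9 kN·m/kg
  candidate G: M = 28.6 kN·m/kg
Candidate A has the largest M.

candidate A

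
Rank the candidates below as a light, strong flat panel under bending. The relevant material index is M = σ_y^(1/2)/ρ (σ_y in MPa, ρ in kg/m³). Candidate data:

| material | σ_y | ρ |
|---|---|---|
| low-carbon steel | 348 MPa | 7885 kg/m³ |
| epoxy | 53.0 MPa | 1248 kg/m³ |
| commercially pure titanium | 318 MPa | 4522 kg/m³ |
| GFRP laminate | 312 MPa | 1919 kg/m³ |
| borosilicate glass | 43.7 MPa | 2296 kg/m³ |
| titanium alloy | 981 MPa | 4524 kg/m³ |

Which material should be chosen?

GFRP laminate

Evaluate M for each candidate:
  GFRP laminate: M = 9.20×10⁻³
  titanium alloy: M = 6.92×10⁻³
  epoxy: M = 5.83×10⁻³
  commercially pure titanium: M = 3.94×10⁻³
  borosilicate glass: M = 2.88×10⁻³
  low-carbon steel: M = 2.37×10⁻³
The maximum is for GFRP laminate.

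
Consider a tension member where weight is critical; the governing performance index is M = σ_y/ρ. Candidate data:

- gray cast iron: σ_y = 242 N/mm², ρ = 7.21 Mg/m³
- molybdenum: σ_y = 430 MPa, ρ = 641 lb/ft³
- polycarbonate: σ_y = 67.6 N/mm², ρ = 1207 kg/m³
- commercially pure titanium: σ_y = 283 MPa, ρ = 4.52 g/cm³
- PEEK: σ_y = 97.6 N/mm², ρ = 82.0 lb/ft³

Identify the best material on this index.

After converting to SI:
  gray cast iron: σ_y = 242.0 MPa, ρ = 7210 kg/m³
  molybdenum: σ_y = 430.0 MPa, ρ = 10270 kg/m³
  polycarbonate: σ_y = 67.60 MPa, ρ = 1207 kg/m³
  commercially pure titanium: σ_y = 283.0 MPa, ρ = 4520 kg/m³
  PEEK: σ_y = 97.60 MPa, ρ = 1314 kg/m³
  PEEK: M = 74.3 kN·m/kg
  commercially pure titanium: M = 62.6 kN·m/kg
  polycarbonate: M = 56.0 kN·m/kg
  molybdenum: M = 41.9 kN·m/kg
  gray cast iron: M = 33.6 kN·m/kg
PEEK has the largest M.

PEEK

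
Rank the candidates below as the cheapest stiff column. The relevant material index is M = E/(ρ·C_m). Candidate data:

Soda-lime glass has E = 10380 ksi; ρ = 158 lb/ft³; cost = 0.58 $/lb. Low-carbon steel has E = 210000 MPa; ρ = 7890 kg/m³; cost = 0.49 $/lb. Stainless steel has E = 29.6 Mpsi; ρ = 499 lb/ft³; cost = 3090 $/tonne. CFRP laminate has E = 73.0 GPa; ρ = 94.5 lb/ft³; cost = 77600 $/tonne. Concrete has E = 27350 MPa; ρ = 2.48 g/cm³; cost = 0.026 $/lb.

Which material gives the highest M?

concrete

Convert each candidate to consistent units, then evaluate M:
  soda-lime glass: E = 71.57 GPa, ρ = 2531 kg/m³, cost = 1.279 $/kg
  low-carbon steel: E = 210.0 GPa, ρ = 7890 kg/m³, cost = 1.080 $/kg
  stainless steel: E = 204.1 GPa, ρ = 7993 kg/m³, cost = 3.090 $/kg
  CFRP laminate: E = 73.00 GPa, ρ = 1514 kg/m³, cost = 77.60 $/kg
  concrete: E = 27.35 GPa, ρ = 2480 kg/m³, cost = 0.05732 $/kg
  concrete: M = 192 MN·m per $
  low-carbon steel: M = 24.6 MN·m per $
  soda-lime glass: M = 22.1 MN·m per $
  stainless steel: M = 8.26 MN·m per $
  CFRP laminate: M = 0.621 MN·m per $
Concrete ranks first.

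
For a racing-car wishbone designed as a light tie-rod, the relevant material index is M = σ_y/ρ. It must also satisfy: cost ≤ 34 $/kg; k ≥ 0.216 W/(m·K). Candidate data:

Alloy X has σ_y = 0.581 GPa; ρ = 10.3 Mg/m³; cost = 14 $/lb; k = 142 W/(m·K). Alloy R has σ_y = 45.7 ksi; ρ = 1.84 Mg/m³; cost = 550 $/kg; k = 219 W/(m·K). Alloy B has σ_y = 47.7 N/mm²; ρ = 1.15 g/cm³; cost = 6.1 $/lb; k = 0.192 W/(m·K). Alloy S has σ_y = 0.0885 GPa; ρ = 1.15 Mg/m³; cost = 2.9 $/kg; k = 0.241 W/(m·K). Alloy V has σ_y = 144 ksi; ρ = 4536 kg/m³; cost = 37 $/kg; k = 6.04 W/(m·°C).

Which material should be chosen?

Screen on constraints: cost ≤ 34 $/kg; k ≥ 0.216 W/(m·K). Survivors: alloy X, alloy S.
Convert each candidate to consistent units, then evaluate M:
  alloy X: σ_y = 581.0 MPa, ρ = 10300 kg/m³
  alloy S: σ_y = 88.50 MPa, ρ = 1150 kg/m³
  alloy S: M = 77.0 kN·m/kg
  alloy X: M = 56.4 kN·m/kg
The maximum is for alloy S.

alloy S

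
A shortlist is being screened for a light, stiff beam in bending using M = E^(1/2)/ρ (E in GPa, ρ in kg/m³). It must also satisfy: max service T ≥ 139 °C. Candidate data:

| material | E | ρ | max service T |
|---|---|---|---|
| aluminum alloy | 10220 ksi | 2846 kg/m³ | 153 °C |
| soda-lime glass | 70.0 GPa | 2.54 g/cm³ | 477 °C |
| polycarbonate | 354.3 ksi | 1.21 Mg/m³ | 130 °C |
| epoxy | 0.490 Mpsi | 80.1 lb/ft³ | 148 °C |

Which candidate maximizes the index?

Screen on constraints: max service T ≥ 139 °C. Survivors: aluminum alloy, soda-lime glass, epoxy.
Putting every candidate on a common basis:
  aluminum alloy: E = 70.46 GPa, ρ = 2846 kg/m³
  soda-lime glass: E = 70.00 GPa, ρ = 2540 kg/m³
  epoxy: E = 3.378 GPa, ρ = 1283 kg/m³
  soda-lime glass: M = 3.29×10⁻³
  aluminum alloy: M = 2.95×10⁻³
  epoxy: M = 1.43×10⁻³
The maximum is for soda-lime glass.

soda-lime glass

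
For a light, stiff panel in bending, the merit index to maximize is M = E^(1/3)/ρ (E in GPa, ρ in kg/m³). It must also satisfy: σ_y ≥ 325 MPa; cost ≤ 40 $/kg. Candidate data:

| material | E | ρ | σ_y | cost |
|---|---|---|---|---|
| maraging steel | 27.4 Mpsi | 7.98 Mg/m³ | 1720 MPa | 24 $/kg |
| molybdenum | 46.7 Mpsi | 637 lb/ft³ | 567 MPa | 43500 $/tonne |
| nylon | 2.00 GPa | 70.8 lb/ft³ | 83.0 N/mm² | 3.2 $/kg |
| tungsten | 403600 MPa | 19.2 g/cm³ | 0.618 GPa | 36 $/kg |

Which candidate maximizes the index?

maraging steel

Screen on constraints: σ_y ≥ 325 MPa; cost ≤ 40 $/kg. Survivors: maraging steel, tungsten.
Normalizing units and computing the index:
  maraging steel: E = 188.9 GPa, ρ = 7980 kg/m³
  tungsten: E = 403.6 GPa, ρ = 19200 kg/m³
  maraging steel: M = 0.719×10⁻³
  tungsten: M = 0.385×10⁻³
The maximum is for maraging steel.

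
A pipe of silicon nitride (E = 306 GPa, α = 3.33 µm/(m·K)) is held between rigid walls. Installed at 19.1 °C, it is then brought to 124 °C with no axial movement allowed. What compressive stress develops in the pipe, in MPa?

107 MPa

ΔT = 104.9 K. Constrained thermal stress σ = E·α·ΔT = 306.0×10³ MPa × 3.33×10⁻⁶ × 104.9 = 107 MPa (compressive).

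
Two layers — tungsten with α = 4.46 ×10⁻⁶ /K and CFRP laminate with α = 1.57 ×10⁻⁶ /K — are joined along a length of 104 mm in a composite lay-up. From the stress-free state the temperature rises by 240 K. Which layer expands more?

tungsten

α(tungsten) = 4.46×10⁻⁶/K vs α(CFRP laminate) = 1.57×10⁻⁶/K.
Higher α expands more for the same ΔT: tungsten.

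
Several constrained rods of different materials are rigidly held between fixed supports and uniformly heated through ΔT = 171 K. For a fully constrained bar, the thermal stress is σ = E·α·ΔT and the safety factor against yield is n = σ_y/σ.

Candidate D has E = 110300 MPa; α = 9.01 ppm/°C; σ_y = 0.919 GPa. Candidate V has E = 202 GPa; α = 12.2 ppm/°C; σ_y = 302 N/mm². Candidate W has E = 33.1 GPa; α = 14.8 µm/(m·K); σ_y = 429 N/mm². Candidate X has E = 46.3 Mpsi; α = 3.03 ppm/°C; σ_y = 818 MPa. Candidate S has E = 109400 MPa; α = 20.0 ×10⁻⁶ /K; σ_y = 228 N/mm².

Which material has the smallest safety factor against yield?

candidate S

With everything in SI (GPa, ×10⁻⁶/K, MPa):
  candidate D: E = 110.3, α = 9.01, σ_y = 919.0 → σ = 170 MPa, n = 5.41
  candidate V: E = 202.0, α = 12.2, σ_y = 302.0 → σ = 421 MPa, n = 0.717
  candidate W: E = 33.10, α = 14.8, σ_y = 429.0 → σ = 83.8 MPa, n = 5.12
  candidate X: E = 319.2, α = 3.03, σ_y = 818.0 → σ = 165 MPa, n = 4.95
  candidate S: E = 109.4, α = 20.0, σ_y = 228.0 → σ = 374 MPa, n = 0.609
Candidate S has the lowest safety factor, n = 0.609.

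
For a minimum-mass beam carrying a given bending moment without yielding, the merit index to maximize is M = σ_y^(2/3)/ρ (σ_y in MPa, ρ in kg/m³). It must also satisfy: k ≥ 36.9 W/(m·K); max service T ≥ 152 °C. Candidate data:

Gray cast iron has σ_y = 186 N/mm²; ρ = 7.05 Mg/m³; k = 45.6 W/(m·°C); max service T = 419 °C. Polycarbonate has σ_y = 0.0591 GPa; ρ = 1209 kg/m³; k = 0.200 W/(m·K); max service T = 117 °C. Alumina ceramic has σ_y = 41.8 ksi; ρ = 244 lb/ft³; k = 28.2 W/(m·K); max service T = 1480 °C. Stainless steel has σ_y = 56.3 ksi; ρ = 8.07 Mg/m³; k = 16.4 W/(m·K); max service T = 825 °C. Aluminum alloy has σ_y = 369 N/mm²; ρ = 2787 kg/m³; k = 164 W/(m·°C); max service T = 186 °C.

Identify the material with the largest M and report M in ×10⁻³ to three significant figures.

aluminum alloy, M = 18.5×10⁻³

Screen on constraints: k ≥ 36.9 W/(m·K); max service T ≥ 152 °C. Survivors: gray cast iron, aluminum alloy.
Putting every candidate on a common basis:
  gray cast iron: σ_y = 186.0 MPa, ρ = 7050 kg/m³
  aluminum alloy: σ_y = 369.0 MPa, ρ = 2787 kg/m³
  aluminum alloy: M = 18.5×10⁻³
  gray cast iron: M = 4.62×10⁻³
Aluminum alloy has the largest M.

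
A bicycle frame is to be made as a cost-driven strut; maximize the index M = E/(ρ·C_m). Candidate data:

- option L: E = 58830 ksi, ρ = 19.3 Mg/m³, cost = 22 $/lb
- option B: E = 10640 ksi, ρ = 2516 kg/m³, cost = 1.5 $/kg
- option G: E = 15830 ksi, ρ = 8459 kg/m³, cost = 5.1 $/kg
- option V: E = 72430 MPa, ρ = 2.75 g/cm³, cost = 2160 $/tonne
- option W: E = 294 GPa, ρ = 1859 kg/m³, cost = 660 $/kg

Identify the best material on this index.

option B

Putting every candidate on a common basis:
  option L: E = 405.6 GPa, ρ = 19300 kg/m³, cost = 48.50 $/kg
  option B: E = 73.36 GPa, ρ = 2516 kg/m³, cost = 1.500 $/kg
  option G: E = 109.1 GPa, ρ = 8459 kg/m³, cost = 5.100 $/kg
  option V: E = 72.43 GPa, ρ = 2750 kg/m³, cost = 2.160 $/kg
  option W: E = 294.0 GPa, ρ = 1859 kg/m³, cost = 660.0 $/kg
  option B: M = 19.4 MN·m per $
  option V: M = 12.2 MN·m per $
  option G: M = 2.53 MN·m per $
  option L: M = 0.433 MN·m per $
  option W: M = 0.240 MN·m per $
Option B ranks first.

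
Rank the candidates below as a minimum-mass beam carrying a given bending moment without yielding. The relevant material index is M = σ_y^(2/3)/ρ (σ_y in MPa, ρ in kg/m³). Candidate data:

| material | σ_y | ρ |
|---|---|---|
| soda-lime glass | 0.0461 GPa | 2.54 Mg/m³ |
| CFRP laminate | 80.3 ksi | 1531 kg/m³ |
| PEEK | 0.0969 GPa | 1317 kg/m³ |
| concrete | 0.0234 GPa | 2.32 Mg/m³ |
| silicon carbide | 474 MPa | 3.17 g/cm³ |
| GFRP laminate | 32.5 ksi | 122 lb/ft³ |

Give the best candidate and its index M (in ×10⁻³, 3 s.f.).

CFRP laminate, M = 44.0×10⁻³

Putting every candidate on a common basis:
  soda-lime glass: σ_y = 46.10 MPa, ρ = 2540 kg/m³
  CFRP laminate: σ_y = 553.6 MPa, ρ = 1531 kg/m³
  PEEK: σ_y = 96.90 MPa, ρ = 1317 kg/m³
  concrete: σ_y = 23.40 MPa, ρ = 2320 kg/m³
  silicon carbide: σ_y = 474.0 MPa, ρ = 3170 kg/m³
  GFRP laminate: σ_y = 224.1 MPa, ρ = 1954 kg/m³
  CFRP laminate: M = 44.0×10⁻³
  silicon carbide: M = 19.2×10⁻³
  GFRP laminate: M = 18.9×10⁻³
  PEEK: M = 16.0×10⁻³
  soda-lime glass: M = 5.06×10⁻³
  concrete: M = 3.53×10⁻³
CFRP laminate has the largest M.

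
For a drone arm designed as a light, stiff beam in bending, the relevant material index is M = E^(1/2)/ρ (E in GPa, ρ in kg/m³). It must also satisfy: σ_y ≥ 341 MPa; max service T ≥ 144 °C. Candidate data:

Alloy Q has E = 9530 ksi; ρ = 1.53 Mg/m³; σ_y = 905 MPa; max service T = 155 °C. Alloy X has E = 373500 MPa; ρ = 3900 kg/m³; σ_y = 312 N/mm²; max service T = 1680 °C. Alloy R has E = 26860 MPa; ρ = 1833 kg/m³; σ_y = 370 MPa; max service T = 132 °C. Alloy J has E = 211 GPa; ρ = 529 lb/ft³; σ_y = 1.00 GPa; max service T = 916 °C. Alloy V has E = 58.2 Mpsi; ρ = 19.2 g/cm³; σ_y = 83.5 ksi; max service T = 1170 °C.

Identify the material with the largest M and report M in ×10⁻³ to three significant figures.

alloy Q, M = 5.30×10⁻³

Screen on constraints: σ_y ≥ 341 MPa; max service T ≥ 144 °C. Survivors: alloy Q, alloy J, alloy V.
Normalizing units and computing the index:
  alloy Q: E = 65.71 GPa, ρ = 1530 kg/m³
  alloy J: E = 211.0 GPa, ρ = 8474 kg/m³
  alloy V: E = 401.3 GPa, ρ = 19200 kg/m³
  alloy Q: M = 5.30×10⁻³
  alloy J: M = 1.71×10⁻³
  alloy V: M = 1.04×10⁻³
The maximum is for alloy Q.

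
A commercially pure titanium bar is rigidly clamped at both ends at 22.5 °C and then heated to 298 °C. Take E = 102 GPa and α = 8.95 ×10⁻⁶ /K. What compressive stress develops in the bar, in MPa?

ΔT = 275.5 K. Constrained thermal stress σ = E·α·ΔT = 102.0×10³ MPa × 8.95×10⁻⁶ × 275.5 = 252 MPa (compressive).

252 MPa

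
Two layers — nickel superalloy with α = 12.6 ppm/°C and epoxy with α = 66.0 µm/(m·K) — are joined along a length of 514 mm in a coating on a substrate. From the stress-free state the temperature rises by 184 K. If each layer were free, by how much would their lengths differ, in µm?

5050 µm

Δα = |12.6 − 66.0|×10⁻⁶/K = 53.4×10⁻⁶/K.
ΔL_mismatch = Δα·L·ΔT = 53.4×10⁻⁶ × 514.0 mm × 184.0 K = 5050 µm.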